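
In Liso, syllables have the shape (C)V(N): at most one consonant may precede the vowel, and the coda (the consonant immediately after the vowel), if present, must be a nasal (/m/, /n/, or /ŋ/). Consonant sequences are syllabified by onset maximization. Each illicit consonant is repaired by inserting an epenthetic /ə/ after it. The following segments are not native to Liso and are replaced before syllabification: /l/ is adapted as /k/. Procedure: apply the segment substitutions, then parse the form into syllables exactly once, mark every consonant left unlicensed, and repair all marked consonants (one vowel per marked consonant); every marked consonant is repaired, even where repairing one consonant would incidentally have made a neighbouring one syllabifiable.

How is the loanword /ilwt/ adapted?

Substitution: /l/ → /k/, giving /ikwt/.
Under (C)V(N), the unsyllabifiable consonants are /k/, /w/, /t/ (only a nasal (/m/, /n/, or /ŋ/) is licensed in coda position; onsets are limited to one consonant).
Each unlicensed consonant becomes the onset of a new syllable: /k/ → /kə/, /w/ → /wə/, /t/ → /tə/.

ikəwətə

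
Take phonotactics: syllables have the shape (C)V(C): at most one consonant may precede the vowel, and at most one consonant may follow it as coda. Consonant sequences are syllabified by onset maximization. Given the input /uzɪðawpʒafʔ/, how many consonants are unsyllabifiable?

2

Under (C)V(C), the unsyllabifiable consonants are /p/, /ʔ/ (at most one coda consonant is licensed; onsets are limited to one consonant).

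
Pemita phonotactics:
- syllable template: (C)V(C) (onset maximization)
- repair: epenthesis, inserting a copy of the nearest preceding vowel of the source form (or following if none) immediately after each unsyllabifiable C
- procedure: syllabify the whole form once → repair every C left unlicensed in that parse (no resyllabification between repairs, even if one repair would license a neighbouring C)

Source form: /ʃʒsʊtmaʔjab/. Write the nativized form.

ʃʊʒʊsʊtmaʔjab

Under (C)V(C), the unsyllabifiable consonants are /ʃ/, /ʒ/ (at most one coda consonant is licensed; onsets are limited to one consonant).
Epenthesis after each stranded consonant: /ʃ/ → /ʃʊ/, /ʒ/ → /ʒʊ/.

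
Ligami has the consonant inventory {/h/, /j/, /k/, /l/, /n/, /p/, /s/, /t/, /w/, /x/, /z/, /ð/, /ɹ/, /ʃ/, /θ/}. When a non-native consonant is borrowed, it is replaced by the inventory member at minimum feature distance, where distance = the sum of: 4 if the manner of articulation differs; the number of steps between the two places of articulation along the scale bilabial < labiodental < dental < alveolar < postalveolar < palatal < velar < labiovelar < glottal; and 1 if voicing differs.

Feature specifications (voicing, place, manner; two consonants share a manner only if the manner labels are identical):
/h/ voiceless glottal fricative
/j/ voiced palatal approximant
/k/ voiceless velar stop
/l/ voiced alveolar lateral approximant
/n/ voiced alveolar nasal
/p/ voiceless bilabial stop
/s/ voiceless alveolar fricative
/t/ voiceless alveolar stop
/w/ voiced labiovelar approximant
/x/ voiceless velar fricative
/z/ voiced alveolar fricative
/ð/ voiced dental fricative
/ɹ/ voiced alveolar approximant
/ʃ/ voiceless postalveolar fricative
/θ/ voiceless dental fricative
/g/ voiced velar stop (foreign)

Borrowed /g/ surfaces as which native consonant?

/k/ is closest: same manner (stop), place distance 0 (velar→velar), voicing differs (+1); total 1. Next closest is /t/ at distance 4.

k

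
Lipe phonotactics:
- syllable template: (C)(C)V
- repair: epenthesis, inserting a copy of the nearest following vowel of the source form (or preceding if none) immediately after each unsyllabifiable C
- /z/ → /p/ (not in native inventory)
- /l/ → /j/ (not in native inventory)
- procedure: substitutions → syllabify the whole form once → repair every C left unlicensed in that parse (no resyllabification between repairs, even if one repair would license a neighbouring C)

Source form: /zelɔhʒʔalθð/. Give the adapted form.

Substitution: /z/ → /p/, /l/ → /j/, giving /pejɔhʒʔajθð/.
The consonants /h/, /j/, /θ/, /ð/ cannot be parsed into a legal (C)(C)V syllable (no codas are permitted; onsets may contain at most 2 consonants).
Inserting the epenthetic vowel yields /h/ → /ha/, /j/ → /ja/, /θ/ → /θa/, /ð/ → /ða/.

pejɔhaʒʔajaθaða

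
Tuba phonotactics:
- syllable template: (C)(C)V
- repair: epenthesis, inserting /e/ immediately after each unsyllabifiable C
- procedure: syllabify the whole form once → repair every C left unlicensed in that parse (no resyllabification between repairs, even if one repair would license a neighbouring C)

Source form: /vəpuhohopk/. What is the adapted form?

vəpuhohopeke

Syllabifying with onset maximization leaves /p/, /k/ stranded (no codas are permitted; onsets may contain at most 2 consonants).
Epenthesis after each stranded consonant: /p/ → /pe/, /k/ → /ke/.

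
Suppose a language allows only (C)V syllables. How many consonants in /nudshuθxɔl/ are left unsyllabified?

4

Under (C)V, the unsyllabifiable consonants are /d/, /s/, /θ/, /l/ (no codas are permitted; onsets are limited to one consonant).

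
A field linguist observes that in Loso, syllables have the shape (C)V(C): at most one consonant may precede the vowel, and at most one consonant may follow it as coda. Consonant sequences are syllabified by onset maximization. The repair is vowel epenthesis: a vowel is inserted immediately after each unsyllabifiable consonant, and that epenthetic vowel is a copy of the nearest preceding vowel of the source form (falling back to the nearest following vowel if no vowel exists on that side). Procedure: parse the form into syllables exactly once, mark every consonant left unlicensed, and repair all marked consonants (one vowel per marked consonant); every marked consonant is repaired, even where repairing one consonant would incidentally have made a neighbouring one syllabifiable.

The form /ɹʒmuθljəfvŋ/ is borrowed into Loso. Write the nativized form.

ɹuʒumuθlujəfvəŋə

Under (C)V(C), the unsyllabifiable consonants are /ɹ/, /ʒ/, /l/, /v/, /ŋ/ (at most one coda consonant is licensed; onsets are limited to one consonant).
Inserting the epenthetic vowel yields /ɹ/ → /ɹu/, /ʒ/ → /ʒu/, /l/ → /lu/, /v/ → /və/, /ŋ/ → /ŋə/.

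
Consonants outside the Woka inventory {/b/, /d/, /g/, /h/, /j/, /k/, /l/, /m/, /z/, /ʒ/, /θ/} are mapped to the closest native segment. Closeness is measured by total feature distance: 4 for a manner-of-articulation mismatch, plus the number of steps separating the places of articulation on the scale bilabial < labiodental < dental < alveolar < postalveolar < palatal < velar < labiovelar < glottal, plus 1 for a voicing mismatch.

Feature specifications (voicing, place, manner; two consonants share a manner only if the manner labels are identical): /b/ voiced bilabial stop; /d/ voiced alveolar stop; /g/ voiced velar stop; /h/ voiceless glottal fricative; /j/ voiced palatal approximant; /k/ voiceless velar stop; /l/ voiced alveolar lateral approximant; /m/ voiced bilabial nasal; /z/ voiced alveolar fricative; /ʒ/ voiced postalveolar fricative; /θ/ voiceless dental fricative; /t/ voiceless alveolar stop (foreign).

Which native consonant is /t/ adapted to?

d

/d/ is closest: same manner (stop), place distance 0 (alveolar→alveolar), voicing differs (+1); total 1. Next closest is /k/ at distance 3.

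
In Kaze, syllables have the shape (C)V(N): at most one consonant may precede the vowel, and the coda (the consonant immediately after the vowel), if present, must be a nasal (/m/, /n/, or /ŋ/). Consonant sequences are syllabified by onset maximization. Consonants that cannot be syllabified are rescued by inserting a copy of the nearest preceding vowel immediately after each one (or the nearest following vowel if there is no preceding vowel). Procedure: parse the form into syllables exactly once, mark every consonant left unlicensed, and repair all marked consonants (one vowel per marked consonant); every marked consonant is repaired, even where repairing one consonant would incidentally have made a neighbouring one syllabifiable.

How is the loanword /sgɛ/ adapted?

sɛgɛ

The consonants /s/ cannot be parsed into a legal (C)V(N) syllable (only a nasal (/m/, /n/, or /ŋ/) is licensed in coda position; onsets are limited to one consonant).
Inserting the epenthetic vowel yields /s/ → /sɛ/.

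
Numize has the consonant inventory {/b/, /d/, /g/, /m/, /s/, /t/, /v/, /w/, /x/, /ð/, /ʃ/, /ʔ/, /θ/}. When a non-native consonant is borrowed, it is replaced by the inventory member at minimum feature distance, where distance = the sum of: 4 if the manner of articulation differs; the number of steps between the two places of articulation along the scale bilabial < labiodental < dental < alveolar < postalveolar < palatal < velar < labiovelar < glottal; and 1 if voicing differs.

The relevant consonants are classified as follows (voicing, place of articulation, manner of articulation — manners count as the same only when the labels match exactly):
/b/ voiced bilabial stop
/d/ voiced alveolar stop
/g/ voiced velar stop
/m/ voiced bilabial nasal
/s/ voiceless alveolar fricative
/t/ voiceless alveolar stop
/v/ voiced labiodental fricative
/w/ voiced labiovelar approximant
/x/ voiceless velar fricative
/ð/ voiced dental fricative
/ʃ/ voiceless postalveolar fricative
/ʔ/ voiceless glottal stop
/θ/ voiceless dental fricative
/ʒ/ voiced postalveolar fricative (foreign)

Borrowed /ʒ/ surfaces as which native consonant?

ʃ

/ʃ/ is closest: same manner (fricative), place distance 0 (postalveolar→postalveolar), voicing differs (+1); total 1. Next closest is /s/ at distance 2.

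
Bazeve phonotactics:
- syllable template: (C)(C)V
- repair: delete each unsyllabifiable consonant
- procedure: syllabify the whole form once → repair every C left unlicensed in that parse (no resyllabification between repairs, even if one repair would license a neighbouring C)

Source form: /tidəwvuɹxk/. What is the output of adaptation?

tidəwvu

The consonants /ɹ/, /x/, /k/ cannot be parsed into a legal (C)(C)V syllable (no codas are permitted; onsets may contain at most 2 consonants).
Deleting the stranded consonants removes /ɹ/, /x/, /k/.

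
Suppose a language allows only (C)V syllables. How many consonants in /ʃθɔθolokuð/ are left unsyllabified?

2

The consonants /ʃ/, /ð/ cannot be parsed into a legal (C)V syllable (no codas are permitted; onsets are limited to one consonant).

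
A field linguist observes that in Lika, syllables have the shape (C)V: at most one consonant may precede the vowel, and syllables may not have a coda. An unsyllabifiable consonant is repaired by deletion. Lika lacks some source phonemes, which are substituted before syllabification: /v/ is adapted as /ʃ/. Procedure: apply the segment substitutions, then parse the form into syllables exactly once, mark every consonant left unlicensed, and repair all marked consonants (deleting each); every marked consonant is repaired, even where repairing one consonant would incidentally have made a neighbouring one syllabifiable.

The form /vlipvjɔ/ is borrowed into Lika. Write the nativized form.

Substitution: /v/ → /ʃ/, giving /ʃlipʃjɔ/.
Under (C)V, the unsyllabifiable consonants are /ʃ/, /p/, /ʃ/ (no codas are permitted; onsets are limited to one consonant).
Deleting the stranded consonants removes /ʃ/, /p/, /ʃ/.

lijɔ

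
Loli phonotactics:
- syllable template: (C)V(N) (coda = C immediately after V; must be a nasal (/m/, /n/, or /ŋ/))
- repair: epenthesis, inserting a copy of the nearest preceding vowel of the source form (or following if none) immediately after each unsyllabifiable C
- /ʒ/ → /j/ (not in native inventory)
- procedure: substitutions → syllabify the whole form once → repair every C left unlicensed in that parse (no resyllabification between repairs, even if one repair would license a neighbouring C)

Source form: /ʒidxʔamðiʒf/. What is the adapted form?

jidixiʔamðijifi

Substitution: /ʒ/ → /j/, giving /jidxʔamðijf/.
The consonants /d/, /x/, /j/, /f/ cannot be parsed into a legal (C)V(N) syllable (only a nasal (/m/, /n/, or /ŋ/) is licensed in coda position; onsets are limited to one consonant).
Inserting the epenthetic vowel yields /d/ → /di/, /x/ → /xi/, /j/ → /ji/, /f/ → /fi/.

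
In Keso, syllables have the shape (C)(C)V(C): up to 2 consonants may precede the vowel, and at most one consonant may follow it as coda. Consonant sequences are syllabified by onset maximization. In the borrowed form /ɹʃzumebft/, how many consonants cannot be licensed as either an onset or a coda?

The consonants /ɹ/, /f/, /t/ cannot be parsed into a legal (C)(C)V(C) syllable (at most one coda consonant is licensed; onsets may contain at most 2 consonants).

3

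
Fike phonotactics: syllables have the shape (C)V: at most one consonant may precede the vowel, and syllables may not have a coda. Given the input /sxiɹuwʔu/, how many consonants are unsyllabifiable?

The consonants /s/, /w/ cannot be parsed into a legal (C)V syllable (no codas are permitted; onsets are limited to one consonant).

2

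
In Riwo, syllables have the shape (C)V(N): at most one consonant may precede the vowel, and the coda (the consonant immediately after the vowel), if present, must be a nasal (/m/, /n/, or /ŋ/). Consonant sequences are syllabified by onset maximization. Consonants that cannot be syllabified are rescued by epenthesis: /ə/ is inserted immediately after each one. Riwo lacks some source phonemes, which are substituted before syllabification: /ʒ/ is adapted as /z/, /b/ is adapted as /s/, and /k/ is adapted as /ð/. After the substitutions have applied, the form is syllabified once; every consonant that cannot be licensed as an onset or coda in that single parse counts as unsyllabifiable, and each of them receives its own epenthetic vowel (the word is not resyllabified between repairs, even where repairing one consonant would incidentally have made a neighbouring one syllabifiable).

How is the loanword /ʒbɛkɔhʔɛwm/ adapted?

zəsɛðɔhəʔɛwəmə

Substitution: /ʒ/ → /z/, /b/ → /s/, /k/ → /ð/, giving /zsɛðɔhʔɛwm/.
Under (C)V(N), the unsyllabifiable consonants are /z/, /h/, /w/, /m/ (only a nasal (/m/, /n/, or /ŋ/) is licensed in coda position; onsets are limited to one consonant).
Epenthesis after each stranded consonant: /z/ → /zə/, /h/ → /hə/, /w/ → /wə/, /m/ → /mə/.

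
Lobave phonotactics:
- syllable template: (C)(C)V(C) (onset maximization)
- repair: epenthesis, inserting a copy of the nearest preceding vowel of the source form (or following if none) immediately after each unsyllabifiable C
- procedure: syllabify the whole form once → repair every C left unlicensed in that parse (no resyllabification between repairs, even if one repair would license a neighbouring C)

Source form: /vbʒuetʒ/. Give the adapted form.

vubʒuetʒe

Syllabifying with onset maximization leaves /v/, /ʒ/ stranded (at most one coda consonant is licensed; onsets may contain at most 2 consonants).
Each unlicensed consonant becomes the onset of a new syllable: /v/ → /vu/, /ʒ/ → /ʒe/.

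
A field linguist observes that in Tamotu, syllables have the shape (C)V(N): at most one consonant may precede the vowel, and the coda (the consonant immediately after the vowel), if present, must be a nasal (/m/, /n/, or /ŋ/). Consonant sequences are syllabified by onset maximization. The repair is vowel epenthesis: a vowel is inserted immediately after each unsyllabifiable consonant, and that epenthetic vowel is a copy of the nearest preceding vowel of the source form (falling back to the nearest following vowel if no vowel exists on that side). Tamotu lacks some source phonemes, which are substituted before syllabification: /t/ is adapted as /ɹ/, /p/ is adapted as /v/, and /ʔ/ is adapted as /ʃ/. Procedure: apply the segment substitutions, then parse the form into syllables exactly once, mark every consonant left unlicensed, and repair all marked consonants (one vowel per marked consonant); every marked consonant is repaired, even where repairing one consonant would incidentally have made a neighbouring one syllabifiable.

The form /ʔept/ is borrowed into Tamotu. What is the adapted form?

Substitution: /ʔ/ → /ʃ/, /p/ → /v/, /t/ → /ɹ/, giving /ʃevɹ/.
The consonants /v/, /ɹ/ cannot be parsed into a legal (C)V(N) syllable (only a nasal (/m/, /n/, or /ŋ/) is licensed in coda position; onsets are limited to one consonant).
Epenthesis after each stranded consonant: /v/ → /ve/, /ɹ/ → /ɹe/.

ʃeveɹe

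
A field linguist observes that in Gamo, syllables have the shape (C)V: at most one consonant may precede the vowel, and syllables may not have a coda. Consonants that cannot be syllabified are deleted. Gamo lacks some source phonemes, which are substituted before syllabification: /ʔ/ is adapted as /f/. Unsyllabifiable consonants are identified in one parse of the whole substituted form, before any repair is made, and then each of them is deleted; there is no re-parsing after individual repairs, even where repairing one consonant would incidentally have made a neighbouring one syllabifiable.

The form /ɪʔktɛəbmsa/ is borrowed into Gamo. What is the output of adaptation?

Substitution: /ʔ/ → /f/, giving /ɪfktɛəbmsa/.
The consonants /f/, /k/, /b/, /m/ cannot be parsed into a legal (C)V syllable (no codas are permitted; onsets are limited to one consonant).
Deletion applies to /f/, /k/, /b/, /m/.

ɪtɛəsa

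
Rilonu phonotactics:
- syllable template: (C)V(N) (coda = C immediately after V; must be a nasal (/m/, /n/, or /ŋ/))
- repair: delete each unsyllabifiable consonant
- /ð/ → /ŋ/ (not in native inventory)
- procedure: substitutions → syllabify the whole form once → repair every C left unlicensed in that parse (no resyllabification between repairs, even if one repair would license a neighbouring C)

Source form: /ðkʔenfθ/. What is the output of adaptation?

ʔen

Substitution: /ð/ → /ŋ/, giving /ŋkʔenfθ/.
Under (C)V(N), the unsyllabifiable consonants are /ŋ/, /k/, /f/, /θ/ (only a nasal (/m/, /n/, or /ŋ/) is licensed in coda position; onsets are limited to one consonant).
Deletion applies to /ŋ/, /k/, /f/, /θ/.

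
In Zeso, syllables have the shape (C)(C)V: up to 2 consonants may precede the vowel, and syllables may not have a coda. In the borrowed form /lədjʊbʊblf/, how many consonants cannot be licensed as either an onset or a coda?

3

The consonants /b/, /l/, /f/ cannot be parsed into a legal (C)(C)V syllable (no codas are permitted; onsets may contain at most 2 consonants).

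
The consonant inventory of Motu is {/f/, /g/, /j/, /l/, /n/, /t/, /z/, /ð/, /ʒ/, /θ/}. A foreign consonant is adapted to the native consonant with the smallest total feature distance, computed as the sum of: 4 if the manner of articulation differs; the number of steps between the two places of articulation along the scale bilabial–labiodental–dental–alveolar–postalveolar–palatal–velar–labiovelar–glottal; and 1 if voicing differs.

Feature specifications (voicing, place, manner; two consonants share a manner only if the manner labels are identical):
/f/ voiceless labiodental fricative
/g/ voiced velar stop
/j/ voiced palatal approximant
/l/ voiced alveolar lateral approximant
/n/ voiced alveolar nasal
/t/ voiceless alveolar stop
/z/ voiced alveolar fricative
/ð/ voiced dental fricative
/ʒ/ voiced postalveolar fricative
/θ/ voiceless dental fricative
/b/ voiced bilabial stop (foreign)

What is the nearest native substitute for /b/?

/t/ is closest: same manner (stop), place distance 3 (bilabial→alveolar), voicing differs (+1); total 4. Next closest is /f/ at distance 6.

t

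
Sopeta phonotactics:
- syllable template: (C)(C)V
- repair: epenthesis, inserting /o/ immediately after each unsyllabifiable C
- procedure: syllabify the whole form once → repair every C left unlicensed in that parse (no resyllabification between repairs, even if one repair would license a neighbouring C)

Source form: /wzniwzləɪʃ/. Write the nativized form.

wozniwozləɪʃo

Under (C)(C)V, the unsyllabifiable consonants are /w/, /w/, /ʃ/ (no codas are permitted; onsets may contain at most 2 consonants).
Each unlicensed consonant becomes the onset of a new syllable: /w/ → /wo/, /w/ → /wo/, /ʃ/ → /ʃo/.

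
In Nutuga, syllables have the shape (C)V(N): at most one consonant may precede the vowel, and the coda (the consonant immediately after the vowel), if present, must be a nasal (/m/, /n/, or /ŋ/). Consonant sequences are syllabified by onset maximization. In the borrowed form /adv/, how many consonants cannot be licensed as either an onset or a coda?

The consonants /d/, /v/ cannot be parsed into a legal (C)V(N) syllable (only a nasal (/m/, /n/, or /ŋ/) is licensed in coda position; onsets are limited to one consonant).

2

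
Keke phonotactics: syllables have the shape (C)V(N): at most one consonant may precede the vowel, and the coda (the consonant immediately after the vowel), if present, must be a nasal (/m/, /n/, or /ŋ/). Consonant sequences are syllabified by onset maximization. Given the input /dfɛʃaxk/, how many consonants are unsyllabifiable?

3

Syllabifying with onset maximization leaves /d/, /x/, /k/ stranded (only a nasal (/m/, /n/, or /ŋ/) is licensed in coda position; onsets are limited to one consonant).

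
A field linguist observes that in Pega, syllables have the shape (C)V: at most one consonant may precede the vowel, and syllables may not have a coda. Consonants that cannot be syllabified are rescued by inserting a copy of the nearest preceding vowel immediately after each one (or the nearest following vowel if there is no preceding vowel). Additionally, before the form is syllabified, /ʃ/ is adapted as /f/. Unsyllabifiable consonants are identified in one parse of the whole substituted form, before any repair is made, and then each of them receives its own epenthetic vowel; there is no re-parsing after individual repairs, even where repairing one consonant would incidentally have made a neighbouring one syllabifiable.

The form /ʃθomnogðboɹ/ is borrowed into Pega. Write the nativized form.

Substitution: /ʃ/ → /f/, giving /fθomnogðboɹ/.
The consonants /f/, /m/, /g/, /ð/, /ɹ/ cannot be parsed into a legal (C)V syllable (no codas are permitted; onsets are limited to one consonant).
Epenthesis after each stranded consonant: /f/ → /fo/, /m/ → /mo/, /g/ → /go/, /ð/ → /ðo/, /ɹ/ → /ɹo/.

foθomonogoðoboɹo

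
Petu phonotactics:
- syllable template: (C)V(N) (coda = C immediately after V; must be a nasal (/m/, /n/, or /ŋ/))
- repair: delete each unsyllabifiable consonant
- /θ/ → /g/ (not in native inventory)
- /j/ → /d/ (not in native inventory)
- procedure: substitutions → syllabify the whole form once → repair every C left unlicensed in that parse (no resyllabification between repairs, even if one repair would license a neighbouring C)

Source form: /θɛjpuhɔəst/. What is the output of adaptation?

Substitution: /θ/ → /g/, /j/ → /d/, giving /gɛdpuhɔəst/.
The consonants /d/, /s/, /t/ cannot be parsed into a legal (C)V(N) syllable (only a nasal (/m/, /n/, or /ŋ/) is licensed in coda position; onsets are limited to one consonant).
Each unlicensed consonant is deleted: /d/, /s/, /t/.

gɛpuhɔə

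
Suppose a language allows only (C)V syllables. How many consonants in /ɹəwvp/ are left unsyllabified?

3

Syllabifying with onset maximization leaves /w/, /v/, /p/ stranded (no codas are permitted; onsets are limited to one consonant).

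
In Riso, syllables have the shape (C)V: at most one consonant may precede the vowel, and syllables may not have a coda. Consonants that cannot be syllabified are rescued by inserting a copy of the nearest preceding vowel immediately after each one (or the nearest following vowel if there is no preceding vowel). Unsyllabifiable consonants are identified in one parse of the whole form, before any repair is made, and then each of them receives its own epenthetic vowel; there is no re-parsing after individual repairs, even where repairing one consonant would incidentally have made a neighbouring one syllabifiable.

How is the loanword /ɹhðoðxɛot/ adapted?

ɹohoðoðoxɛoto

Syllabifying with onset maximization leaves /ɹ/, /h/, /ð/, /t/ stranded (no codas are permitted; onsets are limited to one consonant).
Inserting the epenthetic vowel yields /ɹ/ → /ɹo/, /h/ → /ho/, /ð/ → /ðo/, /t/ → /to/.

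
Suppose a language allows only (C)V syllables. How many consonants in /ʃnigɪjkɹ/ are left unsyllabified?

Syllabifying with onset maximization leaves /ʃ/, /j/, /k/, /ɹ/ stranded (no codas are permitted; onsets are limited to one consonant).

4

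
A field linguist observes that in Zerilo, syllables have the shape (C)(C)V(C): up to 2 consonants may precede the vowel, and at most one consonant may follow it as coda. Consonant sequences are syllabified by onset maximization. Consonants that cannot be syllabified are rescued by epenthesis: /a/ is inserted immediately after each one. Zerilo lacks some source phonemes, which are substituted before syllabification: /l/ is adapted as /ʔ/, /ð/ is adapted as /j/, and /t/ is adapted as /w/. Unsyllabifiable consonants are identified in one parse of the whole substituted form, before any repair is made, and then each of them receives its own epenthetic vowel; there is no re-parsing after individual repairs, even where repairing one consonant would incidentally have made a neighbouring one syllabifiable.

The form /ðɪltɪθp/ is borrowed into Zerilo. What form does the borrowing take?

jɪʔwɪθpa

Substitution: /ð/ → /j/, /l/ → /ʔ/, /t/ → /w/, giving /jɪʔwɪθp/.
Under (C)(C)V(C), the unsyllabifiable consonants are /p/ (at most one coda consonant is licensed; onsets may contain at most 2 consonants).
Each unlicensed consonant becomes the onset of a new syllable: /p/ → /pa/.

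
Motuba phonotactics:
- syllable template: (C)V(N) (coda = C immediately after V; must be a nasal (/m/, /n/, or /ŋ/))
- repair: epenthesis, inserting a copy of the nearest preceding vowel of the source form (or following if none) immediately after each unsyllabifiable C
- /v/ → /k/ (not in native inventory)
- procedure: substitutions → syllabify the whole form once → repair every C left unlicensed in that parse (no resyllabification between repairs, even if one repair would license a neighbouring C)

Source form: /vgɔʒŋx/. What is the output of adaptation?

Substitution: /v/ → /k/, giving /kgɔʒŋx/.
Syllabifying with onset maximization leaves /k/, /ʒ/, /ŋ/, /x/ stranded (only a nasal (/m/, /n/, or /ŋ/) is licensed in coda position; onsets are limited to one consonant).
Epenthesis after each stranded consonant: /k/ → /kɔ/, /ʒ/ → /ʒɔ/, /ŋ/ → /ŋɔ/, /x/ → /xɔ/.

kɔgɔʒɔŋɔxɔ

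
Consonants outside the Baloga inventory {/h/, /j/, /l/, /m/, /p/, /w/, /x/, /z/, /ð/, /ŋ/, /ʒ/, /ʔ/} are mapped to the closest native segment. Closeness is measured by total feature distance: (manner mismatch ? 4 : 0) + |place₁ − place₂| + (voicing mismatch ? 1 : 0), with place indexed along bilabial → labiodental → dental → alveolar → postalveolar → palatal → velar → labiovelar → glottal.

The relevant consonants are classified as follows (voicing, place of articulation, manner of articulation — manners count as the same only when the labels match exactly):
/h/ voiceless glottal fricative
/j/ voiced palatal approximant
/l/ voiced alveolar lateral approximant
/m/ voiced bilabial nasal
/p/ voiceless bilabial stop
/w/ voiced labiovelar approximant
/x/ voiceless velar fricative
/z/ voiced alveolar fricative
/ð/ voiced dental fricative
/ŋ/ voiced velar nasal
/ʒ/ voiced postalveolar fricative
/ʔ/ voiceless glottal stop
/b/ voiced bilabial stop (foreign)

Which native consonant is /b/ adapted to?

/p/ is closest: same manner (stop), place distance 0 (bilabial→bilabial), voicing differs (+1); total 1. Next closest is /m/ at distance 4.

p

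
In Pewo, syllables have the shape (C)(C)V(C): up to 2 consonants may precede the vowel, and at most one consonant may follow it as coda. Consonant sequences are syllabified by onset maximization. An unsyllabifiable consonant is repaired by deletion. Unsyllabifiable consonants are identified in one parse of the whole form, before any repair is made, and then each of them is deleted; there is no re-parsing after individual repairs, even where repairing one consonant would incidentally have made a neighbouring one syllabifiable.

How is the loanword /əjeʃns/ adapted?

The consonants /n/, /s/ cannot be parsed into a legal (C)(C)V(C) syllable (at most one coda consonant is licensed; onsets may contain at most 2 consonants).
Each unlicensed consonant is deleted: /n/, /s/.

əjeʃ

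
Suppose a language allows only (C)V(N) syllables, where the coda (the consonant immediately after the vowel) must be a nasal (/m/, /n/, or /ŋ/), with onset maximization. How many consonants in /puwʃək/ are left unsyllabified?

The consonants /w/, /k/ cannot be parsed into a legal (C)V(N) syllable (only a nasal (/m/, /n/, or /ŋ/) is licensed in coda position; onsets are limited to one consonant).

2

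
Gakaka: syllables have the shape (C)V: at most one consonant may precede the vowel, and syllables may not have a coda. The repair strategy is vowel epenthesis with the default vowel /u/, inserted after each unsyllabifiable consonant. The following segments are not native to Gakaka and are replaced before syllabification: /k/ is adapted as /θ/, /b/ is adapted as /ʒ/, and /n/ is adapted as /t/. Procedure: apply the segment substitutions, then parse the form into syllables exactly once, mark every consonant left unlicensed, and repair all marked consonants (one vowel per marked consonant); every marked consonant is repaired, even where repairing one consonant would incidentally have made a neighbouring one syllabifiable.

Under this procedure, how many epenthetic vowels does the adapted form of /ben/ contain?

After substitution the input is /ʒet/.
The unsyllabifiable consonants are /t/; each receives one epenthetic vowel.

1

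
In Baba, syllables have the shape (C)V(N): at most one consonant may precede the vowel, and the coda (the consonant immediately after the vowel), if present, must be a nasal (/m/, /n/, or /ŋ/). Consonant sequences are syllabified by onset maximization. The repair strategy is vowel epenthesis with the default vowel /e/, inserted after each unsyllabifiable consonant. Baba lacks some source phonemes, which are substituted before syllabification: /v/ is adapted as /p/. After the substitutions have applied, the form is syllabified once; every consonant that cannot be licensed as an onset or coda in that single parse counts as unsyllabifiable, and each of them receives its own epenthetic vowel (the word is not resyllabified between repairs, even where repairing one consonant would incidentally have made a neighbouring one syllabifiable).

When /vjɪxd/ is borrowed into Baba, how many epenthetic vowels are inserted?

After substitution the input is /pjɪxd/.
The unsyllabifiable consonants are /p/, /x/, /d/; each receives one epenthetic vowel.

3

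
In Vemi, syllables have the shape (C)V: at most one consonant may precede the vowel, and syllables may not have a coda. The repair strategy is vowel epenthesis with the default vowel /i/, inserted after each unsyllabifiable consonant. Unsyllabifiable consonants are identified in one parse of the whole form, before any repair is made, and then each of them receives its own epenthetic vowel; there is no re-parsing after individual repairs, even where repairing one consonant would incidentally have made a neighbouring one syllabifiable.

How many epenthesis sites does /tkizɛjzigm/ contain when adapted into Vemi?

4

The unsyllabifiable consonants are /t/, /j/, /g/, /m/; each receives one epenthetic vowel.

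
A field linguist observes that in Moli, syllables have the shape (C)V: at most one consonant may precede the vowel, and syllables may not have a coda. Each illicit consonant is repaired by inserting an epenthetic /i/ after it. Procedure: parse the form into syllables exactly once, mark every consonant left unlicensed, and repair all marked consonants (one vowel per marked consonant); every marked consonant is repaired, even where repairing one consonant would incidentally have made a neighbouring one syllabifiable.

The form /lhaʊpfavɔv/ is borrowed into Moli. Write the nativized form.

The consonants /l/, /p/, /v/ cannot be parsed into a legal (C)V syllable (no codas are permitted; onsets are limited to one consonant).
Each unlicensed consonant becomes the onset of a new syllable: /l/ → /li/, /p/ → /pi/, /v/ → /vi/.

lihaʊpifavɔvi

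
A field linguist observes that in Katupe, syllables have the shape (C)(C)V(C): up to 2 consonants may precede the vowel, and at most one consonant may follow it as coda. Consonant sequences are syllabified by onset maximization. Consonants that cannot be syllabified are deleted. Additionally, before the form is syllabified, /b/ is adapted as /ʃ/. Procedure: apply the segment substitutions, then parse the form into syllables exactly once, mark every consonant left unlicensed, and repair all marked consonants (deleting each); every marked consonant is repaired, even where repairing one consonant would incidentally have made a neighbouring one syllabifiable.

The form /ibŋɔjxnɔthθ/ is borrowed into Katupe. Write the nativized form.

Substitution: /b/ → /ʃ/, giving /iʃŋɔjxnɔthθ/.
Syllabifying with onset maximization leaves /h/, /θ/ stranded (at most one coda consonant is licensed; onsets may contain at most 2 consonants).
Deletion applies to /h/, /θ/.

iʃŋɔjxnɔt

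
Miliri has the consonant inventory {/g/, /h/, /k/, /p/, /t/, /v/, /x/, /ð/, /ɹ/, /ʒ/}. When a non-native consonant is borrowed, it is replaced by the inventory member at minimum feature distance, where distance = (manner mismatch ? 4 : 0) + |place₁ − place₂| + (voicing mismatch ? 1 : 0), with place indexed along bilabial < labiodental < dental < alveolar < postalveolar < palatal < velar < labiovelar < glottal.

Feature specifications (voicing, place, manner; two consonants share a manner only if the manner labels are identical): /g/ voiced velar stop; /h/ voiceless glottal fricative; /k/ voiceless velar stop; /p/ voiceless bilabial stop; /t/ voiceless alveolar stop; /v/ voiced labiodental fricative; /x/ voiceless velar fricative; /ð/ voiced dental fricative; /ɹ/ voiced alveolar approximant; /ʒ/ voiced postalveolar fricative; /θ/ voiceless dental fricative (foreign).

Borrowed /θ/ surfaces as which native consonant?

ð

/ð/ is closest: same manner (fricative), place distance 0 (dental→dental), voicing differs (+1); total 1. Next closest is /v/ at distance 2.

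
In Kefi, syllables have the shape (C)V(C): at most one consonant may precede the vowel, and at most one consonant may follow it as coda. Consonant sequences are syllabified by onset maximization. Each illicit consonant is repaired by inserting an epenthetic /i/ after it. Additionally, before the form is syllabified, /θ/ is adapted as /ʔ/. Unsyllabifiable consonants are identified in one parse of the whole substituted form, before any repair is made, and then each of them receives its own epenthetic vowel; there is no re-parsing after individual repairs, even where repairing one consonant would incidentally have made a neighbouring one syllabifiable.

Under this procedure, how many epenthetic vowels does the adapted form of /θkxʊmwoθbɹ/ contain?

4

After substitution the input is /ʔkxʊmwoʔbɹ/.
The unsyllabifiable consonants are /ʔ/, /k/, /b/, /ɹ/; each receives one epenthetic vowel.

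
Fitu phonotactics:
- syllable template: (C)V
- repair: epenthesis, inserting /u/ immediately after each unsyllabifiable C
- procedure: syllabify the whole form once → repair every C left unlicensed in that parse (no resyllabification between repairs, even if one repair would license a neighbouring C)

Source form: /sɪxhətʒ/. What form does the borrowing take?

sɪxuhətuʒu

Syllabifying with onset maximization leaves /x/, /t/, /ʒ/ stranded (no codas are permitted; onsets are limited to one consonant).
Each unlicensed consonant becomes the onset of a new syllable: /x/ → /xu/, /t/ → /tu/, /ʒ/ → /ʒu/.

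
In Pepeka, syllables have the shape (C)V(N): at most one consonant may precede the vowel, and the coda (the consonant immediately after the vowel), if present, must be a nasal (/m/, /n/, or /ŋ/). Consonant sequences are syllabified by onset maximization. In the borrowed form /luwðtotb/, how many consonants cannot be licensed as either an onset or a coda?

4

The consonants /w/, /ð/, /t/, /b/ cannot be parsed into a legal (C)V(N) syllable (only a nasal (/m/, /n/, or /ŋ/) is licensed in coda position; onsets are limited to one consonant).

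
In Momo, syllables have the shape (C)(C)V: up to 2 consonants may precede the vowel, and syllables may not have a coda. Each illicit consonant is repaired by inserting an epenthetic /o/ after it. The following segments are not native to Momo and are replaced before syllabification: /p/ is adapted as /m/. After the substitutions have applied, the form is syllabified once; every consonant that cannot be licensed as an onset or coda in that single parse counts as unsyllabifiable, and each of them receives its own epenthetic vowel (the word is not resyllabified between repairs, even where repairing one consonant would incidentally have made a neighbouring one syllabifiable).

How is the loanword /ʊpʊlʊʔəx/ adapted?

Substitution: /p/ → /m/, giving /ʊmʊlʊʔəx/.
Syllabifying with onset maximization leaves /x/ stranded (no codas are permitted; onsets may contain at most 2 consonants).
Inserting the epenthetic vowel yields /x/ → /xo/.

ʊmʊlʊʔəxo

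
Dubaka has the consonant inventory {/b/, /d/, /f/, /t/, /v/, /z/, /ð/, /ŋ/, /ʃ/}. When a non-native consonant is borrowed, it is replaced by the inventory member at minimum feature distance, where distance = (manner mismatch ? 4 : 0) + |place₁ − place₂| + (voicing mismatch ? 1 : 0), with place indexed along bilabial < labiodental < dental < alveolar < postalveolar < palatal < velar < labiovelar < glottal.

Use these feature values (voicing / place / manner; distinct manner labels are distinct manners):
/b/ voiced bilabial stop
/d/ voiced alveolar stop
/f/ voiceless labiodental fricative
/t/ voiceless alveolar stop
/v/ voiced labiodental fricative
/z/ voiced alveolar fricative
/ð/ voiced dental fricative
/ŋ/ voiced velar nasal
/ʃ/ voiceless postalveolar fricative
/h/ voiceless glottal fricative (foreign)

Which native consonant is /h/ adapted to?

ʃ

/ʃ/ is closest: same manner (fricative), place distance 4 (glottal→postalveolar), same voicing; total 4. Next closest is /z/ at distance 6.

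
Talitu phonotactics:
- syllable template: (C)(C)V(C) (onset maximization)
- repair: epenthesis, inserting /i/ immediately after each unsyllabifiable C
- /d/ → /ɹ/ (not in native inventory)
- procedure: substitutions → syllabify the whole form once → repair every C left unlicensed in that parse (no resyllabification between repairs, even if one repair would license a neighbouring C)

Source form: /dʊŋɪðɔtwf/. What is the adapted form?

Substitution: /d/ → /ɹ/, giving /ɹʊŋɪðɔtwf/.
Under (C)(C)V(C), the unsyllabifiable consonants are /w/, /f/ (at most one coda consonant is licensed; onsets may contain at most 2 consonants).
Inserting the epenthetic vowel yields /w/ → /wi/, /f/ → /fi/.

ɹʊŋɪðɔtwifi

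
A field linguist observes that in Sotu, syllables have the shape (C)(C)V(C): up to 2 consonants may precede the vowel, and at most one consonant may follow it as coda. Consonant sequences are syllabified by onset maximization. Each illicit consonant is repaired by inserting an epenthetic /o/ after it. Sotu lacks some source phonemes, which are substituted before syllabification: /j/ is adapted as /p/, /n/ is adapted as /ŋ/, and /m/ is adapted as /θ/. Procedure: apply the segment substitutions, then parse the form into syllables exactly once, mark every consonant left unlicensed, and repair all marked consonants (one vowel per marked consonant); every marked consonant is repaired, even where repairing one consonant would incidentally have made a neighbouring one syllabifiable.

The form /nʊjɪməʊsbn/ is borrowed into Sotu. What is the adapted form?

Substitution: /n/ → /ŋ/, /j/ → /p/, /m/ → /θ/, giving /ŋʊpɪθəʊsbŋ/.
Syllabifying with onset maximization leaves /b/, /ŋ/ stranded (at most one coda consonant is licensed; onsets may contain at most 2 consonants).
Each unlicensed consonant becomes the onset of a new syllable: /b/ → /bo/, /ŋ/ → /ŋo/.

ŋʊpɪθəʊsboŋo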